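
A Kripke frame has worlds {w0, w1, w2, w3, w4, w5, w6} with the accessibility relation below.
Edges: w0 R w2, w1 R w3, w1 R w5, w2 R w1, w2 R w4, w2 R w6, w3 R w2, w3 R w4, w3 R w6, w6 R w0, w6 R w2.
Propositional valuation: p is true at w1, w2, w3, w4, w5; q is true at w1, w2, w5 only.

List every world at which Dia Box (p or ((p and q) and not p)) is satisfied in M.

w1, w2, w3, w6

Let φ = Dia Box (p or ((p and q) and not p)). Evaluate φ at each world:
  w0 (successors {w2}): φ is false.
  w1 (successors {w3, w5}): φ is true.
  w2 (successors {w1, w4, w6}): φ is true.
  w3 (successors {w2, w4, w6}): φ is true.
  w4 (successors ∅): φ is false.
  w5 (successors ∅): φ is false.
  w6 (successors {w0, w2}): φ is true.
For instance, at w1:
  At w1: Dia Box (p or ((p and q) and not p)) requires Box (p or ((p and q) and not p)) at some successor in {w3, w5}.
    Box (p or ((p and q) and not p)) holds at w5, so Dia Box (p or ((p and q) and not p)) is true at w1.
      At w5: no accessible worlds, so Box (p or ((p and q) and not p)) holds vacuously.
Satisfying worlds: {w1, w2, w3, w6}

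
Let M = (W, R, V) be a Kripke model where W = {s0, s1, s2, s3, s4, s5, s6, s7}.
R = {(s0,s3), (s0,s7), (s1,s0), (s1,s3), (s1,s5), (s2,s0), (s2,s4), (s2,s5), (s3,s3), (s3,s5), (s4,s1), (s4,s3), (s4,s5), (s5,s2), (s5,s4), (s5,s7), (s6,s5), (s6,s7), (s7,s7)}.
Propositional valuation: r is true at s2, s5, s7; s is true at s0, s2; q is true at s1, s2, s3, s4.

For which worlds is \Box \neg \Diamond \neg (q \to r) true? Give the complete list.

Let φ = \Box \neg \Diamond \neg (q \to r). Evaluate φ at each world:
  s0 (successors {s3, s7}): φ is false.
  s1 (successors {s0, s3, s5}): φ is false.
  s2 (successors {s0, s4, s5}): φ is false.
  s3 (successors {s3, s5}): φ is false.
  s4 (successors {s1, s3, s5}): φ is false.
  s5 (successors {s2, s4, s7}): φ is false.
  s6 (successors {s5, s7}): φ is false.
  s7 (successors {s7}): φ is true.
For instance, at s7:
  At s7: \Box \neg \Diamond \neg (q \to r) requires \neg \Diamond \neg (q \to r) at every successor {s7}.
      At s7: \Diamond \neg (q \to r) is false, so \neg \Diamond \neg (q \to r) is true.
  So \Box \neg \Diamond \neg (q \to r) is true at s7.
Satisfying worlds: {s7}

s7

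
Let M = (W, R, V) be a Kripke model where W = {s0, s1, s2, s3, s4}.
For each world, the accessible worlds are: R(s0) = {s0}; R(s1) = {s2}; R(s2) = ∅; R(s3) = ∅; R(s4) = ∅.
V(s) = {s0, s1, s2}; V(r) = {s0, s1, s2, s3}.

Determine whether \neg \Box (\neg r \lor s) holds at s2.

No

At s2: \Box (\neg r \lor s) is true, so \neg \Box (\neg r \lor s) is false.
  At s2: no accessible worlds, so \Box (\neg r \lor s) holds vacuously.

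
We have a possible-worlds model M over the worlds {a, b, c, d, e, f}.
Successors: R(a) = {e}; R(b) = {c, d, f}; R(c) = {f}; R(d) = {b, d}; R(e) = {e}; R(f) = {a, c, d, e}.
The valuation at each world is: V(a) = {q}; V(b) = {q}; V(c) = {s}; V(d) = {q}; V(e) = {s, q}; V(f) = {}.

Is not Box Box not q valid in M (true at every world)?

Let φ = not Box Box not q. Evaluate φ at each world:
  a (successors {e}): φ is true.
  b (successors {c, d, f}): φ is true.
  c (successors {f}): φ is true.
  d (successors {b, d}): φ is true.
  e (successors {e}): φ is true.
  f (successors {a, c, d, e}): φ is true.
For instance, at f:
  At f: Box Box not q is false, so not Box Box not q is true.
    At f: Box Box not q requires Box not q at every successor {a, c, d, e}.
      Box not q fails at a, so Box Box not q is false at f.

Yes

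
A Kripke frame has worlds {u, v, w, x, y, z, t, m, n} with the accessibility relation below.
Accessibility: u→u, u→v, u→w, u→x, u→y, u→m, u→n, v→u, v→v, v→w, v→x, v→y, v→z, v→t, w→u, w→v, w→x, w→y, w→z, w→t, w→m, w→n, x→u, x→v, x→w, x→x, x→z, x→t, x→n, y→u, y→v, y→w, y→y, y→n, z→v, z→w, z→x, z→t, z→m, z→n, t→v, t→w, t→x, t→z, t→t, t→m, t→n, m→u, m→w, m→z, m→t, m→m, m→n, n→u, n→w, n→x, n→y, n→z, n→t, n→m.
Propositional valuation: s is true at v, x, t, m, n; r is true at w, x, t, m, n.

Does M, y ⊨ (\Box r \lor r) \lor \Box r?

No

Recall that \Box ψ holds at a world iff ψ holds at every accessible world, and \Diamond ψ holds iff ψ holds at some accessible world.
At y: \Box r \lor r is false, \Box r is false, so (\Box r \lor r) \lor \Box r is false.
  At y: \Box r is false, r is false, so \Box r \lor r is false.
    At y: \Box r requires r at every successor {u, v, w, y, n}.
      r fails at u, so \Box r is false at y.
  At y: \Box r requires r at every successor {u, v, w, y, n}.
    r fails at u, so \Box r is false at y.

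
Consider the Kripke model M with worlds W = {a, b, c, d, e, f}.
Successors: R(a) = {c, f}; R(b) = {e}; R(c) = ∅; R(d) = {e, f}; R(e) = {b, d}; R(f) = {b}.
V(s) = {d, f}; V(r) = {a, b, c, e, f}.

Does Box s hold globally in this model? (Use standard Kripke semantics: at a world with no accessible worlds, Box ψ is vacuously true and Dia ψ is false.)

No

Let φ = Box s. Evaluate φ at each world:
  a (successors {c, f}): φ is false.
  b (successors {e}): φ is false.
  c (successors ∅): φ is true.
  d (successors {e, f}): φ is false.
  e (successors {b, d}): φ is false.
  f (successors {b}): φ is false.
Detail at a (counterexample):
  At a: Box s requires s at every successor {c, f}.
    s fails at c, so Box s is false at a.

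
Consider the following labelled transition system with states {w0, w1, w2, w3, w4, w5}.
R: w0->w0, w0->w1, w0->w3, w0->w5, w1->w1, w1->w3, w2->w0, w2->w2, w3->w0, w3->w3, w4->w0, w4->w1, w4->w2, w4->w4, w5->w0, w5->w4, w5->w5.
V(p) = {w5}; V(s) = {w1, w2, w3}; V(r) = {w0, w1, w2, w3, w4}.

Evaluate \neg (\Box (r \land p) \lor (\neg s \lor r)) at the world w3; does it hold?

At w3: \Box (r \land p) \lor (\neg s \lor r) is true, so \neg (\Box (r \land p) \lor (\neg s \lor r)) is false.
  At w3: \Box (r \land p) is false, \neg s \lor r is true, so \Box (r \land p) \lor (\neg s \lor r) is true.
    At w3: \Box (r \land p) requires r \land p at every successor {w0, w3}.
      r \land p fails at w0, so \Box (r \land p) is false at w3.

No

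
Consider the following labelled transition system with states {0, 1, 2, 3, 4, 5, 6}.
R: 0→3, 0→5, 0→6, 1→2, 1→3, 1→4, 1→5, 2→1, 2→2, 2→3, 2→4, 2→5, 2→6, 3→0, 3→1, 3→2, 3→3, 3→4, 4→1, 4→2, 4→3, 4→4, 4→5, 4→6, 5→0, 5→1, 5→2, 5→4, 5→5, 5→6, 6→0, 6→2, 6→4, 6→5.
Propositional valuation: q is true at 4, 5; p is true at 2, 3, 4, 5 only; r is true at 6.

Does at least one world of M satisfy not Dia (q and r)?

Recall that Dia ψ holds at a world iff ψ holds at some accessible world.
Let φ = not Dia (q and r). Evaluate φ at each world:
  0 (successors {3, 5, 6}): φ is true.
  1 (successors {2, 3, 4, 5}): φ is true.
  2 (successors {1, 2, 3, 4, 5, 6}): φ is true.
  3 (successors {0, 1, 2, 3, 4}): φ is true.
  4 (successors {1, 2, 3, 4, 5, 6}): φ is true.
  5 (successors {0, 1, 2, 4, 5, 6}): φ is true.
  6 (successors {0, 2, 4, 5}): φ is true.
Detail at 0 (witness):
  At 0: Dia (q and r) is false, so not Dia (q and r) is true.
    At 0: Dia (q and r) requires q and r at some successor in {3, 5, 6}.
      At 3: q and r is false.
      At 5: q and r is false.
      At 6: q and r is false.
    So Dia (q and r) is false at 0.

Yes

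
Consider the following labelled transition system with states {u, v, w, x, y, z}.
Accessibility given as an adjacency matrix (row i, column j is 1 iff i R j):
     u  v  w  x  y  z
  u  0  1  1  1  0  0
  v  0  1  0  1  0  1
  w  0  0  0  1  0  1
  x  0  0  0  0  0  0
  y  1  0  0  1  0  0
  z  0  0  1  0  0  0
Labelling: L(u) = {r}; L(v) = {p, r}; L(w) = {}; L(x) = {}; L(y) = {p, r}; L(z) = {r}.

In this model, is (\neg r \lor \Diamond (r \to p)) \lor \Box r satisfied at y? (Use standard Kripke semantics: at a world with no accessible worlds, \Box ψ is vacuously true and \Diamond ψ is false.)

Yes

At y: \neg r \lor \Diamond (r \to p) is true, \Box r is false, so (\neg r \lor \Diamond (r \to p)) \lor \Box r is true.
  At y: \neg r is false, \Diamond (r \to p) is true, so \neg r \lor \Diamond (r \to p) is true.
    At y: \Diamond (r \to p) requires r \to p at some successor in {u, x}.
      r \to p holds at x, so \Diamond (r \to p) is true at y.
  At y: \Box r requires r at every successor {u, x}.
    r fails at x, so \Box r is false at y.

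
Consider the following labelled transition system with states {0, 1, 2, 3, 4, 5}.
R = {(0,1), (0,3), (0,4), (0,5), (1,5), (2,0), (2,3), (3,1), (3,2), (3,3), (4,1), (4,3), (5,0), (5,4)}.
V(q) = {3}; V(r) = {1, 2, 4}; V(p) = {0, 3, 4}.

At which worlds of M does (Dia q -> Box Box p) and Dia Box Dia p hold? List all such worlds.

1

Let φ = (Dia q -> Box Box p) and Dia Box Dia p. Evaluate φ at each world:
  0 (successors {1, 3, 4, 5}): φ is false.
  1 (successors {5}): φ is true.
  2 (successors {0, 3}): φ is false.
  3 (successors {1, 2, 3}): φ is false.
  4 (successors {1, 3}): φ is false.
  5 (successors {0, 4}): φ is false.
For instance, at 4:
  At 4: Dia q -> Box Box p is false, Dia Box Dia p is true, so (Dia q -> Box Box p) and Dia Box Dia p is false.
    At 4: Dia q is true, Box Box p is false, so Dia q -> Box Box p is false.
      At 4: Dia q requires q at some successor in {1, 3}.
        q holds at 3, so Dia q is true at 4.
      At 4: Box Box p requires Box p at every successor {1, 3}.
        Box p fails at 1, so Box Box p is false at 4.
    At 4: Dia Box Dia p requires Box Dia p at some successor in {1, 3}.
      Box Dia p holds at 1, so Dia Box Dia p is true at 4.
Satisfying worlds: {1}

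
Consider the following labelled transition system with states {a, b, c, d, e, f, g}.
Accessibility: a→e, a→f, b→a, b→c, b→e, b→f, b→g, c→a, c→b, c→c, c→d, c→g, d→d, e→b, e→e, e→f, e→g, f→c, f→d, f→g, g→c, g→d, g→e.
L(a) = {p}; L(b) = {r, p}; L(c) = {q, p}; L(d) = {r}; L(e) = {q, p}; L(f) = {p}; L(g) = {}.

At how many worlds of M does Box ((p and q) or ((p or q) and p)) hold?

1

Recall that Box ψ holds at a world iff ψ holds at every accessible world, and Dia ψ holds iff ψ holds at some accessible world.
Let φ = Box ((p and q) or ((p or q) and p)). Evaluate φ at each world:
  a (successors {e, f}): φ is true.
  b (successors {a, c, e, f, g}): φ is false.
  c (successors {a, b, c, d, g}): φ is false.
  d (successors {d}): φ is false.
  e (successors {b, e, f, g}): φ is false.
  f (successors {c, d, g}): φ is false.
  g (successors {c, d, e}): φ is false.
For instance, at a:
  At a: Box ((p and q) or ((p or q) and p)) requires (p and q) or ((p or q) and p) at every successor {e, f}.
    At e: (p and q) or ((p or q) and p) is true.
    At f: (p and q) or ((p or q) and p) is true.
  So Box ((p and q) or ((p or q) and p)) is true at a.
Satisfying worlds: {a}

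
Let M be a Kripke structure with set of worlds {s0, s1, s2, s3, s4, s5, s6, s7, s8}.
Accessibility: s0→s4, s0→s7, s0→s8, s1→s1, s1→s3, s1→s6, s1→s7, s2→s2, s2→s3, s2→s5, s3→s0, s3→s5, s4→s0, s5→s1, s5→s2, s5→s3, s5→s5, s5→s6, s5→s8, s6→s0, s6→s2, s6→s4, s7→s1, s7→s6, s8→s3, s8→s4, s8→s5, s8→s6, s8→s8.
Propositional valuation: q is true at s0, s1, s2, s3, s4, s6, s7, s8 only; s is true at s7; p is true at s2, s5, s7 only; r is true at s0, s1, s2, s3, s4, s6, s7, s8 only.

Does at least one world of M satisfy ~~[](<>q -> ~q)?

No

Let φ = ~~[](<>q -> ~q). Evaluate φ at each world:
  s0 (successors {s4, s7, s8}): φ is false.
  s1 (successors {s1, s3, s6, s7}): φ is false.
  s2 (successors {s2, s3, s5}): φ is false.
  s3 (successors {s0, s5}): φ is false.
  s4 (successors {s0}): φ is false.
  s5 (successors {s1, s2, s3, s5, s6, s8}): φ is false.
  s6 (successors {s0, s2, s4}): φ is false.
  s7 (successors {s1, s6}): φ is false.
  s8 (successors {s3, s4, s5, s6, s8}): φ is false.
For instance, at s7:
  At s7: ~[](<>q -> ~q) is true, so ~~[](<>q -> ~q) is false.
    At s7: [](<>q -> ~q) is false, so ~[](<>q -> ~q) is true.
      At s7: [](<>q -> ~q) requires <>q -> ~q at every successor {s1, s6}.
        <>q -> ~q fails at s1, so [](<>q -> ~q) is false at s7.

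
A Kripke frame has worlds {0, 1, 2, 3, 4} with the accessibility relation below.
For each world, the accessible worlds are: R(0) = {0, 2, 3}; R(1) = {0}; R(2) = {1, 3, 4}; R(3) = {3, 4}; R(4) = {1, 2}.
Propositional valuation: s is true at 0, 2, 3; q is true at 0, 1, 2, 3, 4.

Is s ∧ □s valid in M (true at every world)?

No

Let φ = s ∧ □s. Evaluate φ at each world:
  0 (successors {0, 2, 3}): φ is true.
  1 (successors {0}): φ is false.
  2 (successors {1, 3, 4}): φ is false.
  3 (successors {3, 4}): φ is false.
  4 (successors {1, 2}): φ is false.
Detail at 1 (counterexample):
  At 1: s is false, □s is true, so s ∧ □s is false.
    At 1: □s requires s at every successor {0}.
      At 0: s is true.
    So □s is true at 1.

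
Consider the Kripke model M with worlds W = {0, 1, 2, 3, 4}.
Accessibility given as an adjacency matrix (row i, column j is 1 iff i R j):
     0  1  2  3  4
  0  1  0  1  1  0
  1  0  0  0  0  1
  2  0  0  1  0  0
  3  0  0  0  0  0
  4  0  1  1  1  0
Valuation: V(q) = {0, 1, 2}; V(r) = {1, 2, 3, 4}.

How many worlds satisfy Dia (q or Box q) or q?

Recall that Box ψ holds at a world iff ψ holds at every accessible world, and Dia ψ holds iff ψ holds at some accessible world.
Let φ = Dia (q or Box q) or q. Evaluate φ at each world:
  0 (successors {0, 2, 3}): φ is true.
  1 (successors {4}): φ is true.
  2 (successors {2}): φ is true.
  3 (successors ∅): φ is false.
  4 (successors {1, 2, 3}): φ is true.
For instance, at 0:
  At 0: Dia (q or Box q) is true, q is true, so Dia (q or Box q) or q is true.
    At 0: Dia (q or Box q) requires q or Box q at some successor in {0, 2, 3}.
      q or Box q holds at 0, so Dia (q or Box q) is true at 0.
Satisfying worlds: {0, 1, 2, 4}

4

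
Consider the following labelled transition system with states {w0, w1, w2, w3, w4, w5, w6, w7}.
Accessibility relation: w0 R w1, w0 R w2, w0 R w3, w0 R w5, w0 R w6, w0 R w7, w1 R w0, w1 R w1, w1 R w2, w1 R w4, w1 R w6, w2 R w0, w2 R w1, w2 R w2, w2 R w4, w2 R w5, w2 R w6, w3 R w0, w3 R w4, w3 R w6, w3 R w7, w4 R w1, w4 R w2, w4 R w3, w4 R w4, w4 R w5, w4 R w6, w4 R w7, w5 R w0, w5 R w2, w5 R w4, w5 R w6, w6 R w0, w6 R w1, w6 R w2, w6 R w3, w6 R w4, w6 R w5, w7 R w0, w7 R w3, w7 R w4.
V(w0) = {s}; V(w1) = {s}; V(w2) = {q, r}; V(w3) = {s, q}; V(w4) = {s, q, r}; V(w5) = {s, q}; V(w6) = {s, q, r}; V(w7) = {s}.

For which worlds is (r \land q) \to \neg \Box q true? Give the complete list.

Let φ = (r \land q) \to \neg \Box q. Evaluate φ at each world:
  w0 (successors {w1, w2, w3, w5, w6, w7}): φ is true.
  w1 (successors {w0, w1, w2, w4, w6}): φ is true.
  w2 (successors {w0, w1, w2, w4, w5, w6}): φ is true.
  w3 (successors {w0, w4, w6, w7}): φ is true.
  w4 (successors {w1, w2, w3, w4, w5, w6, w7}): φ is true.
  w5 (successors {w0, w2, w4, w6}): φ is true.
  w6 (successors {w0, w1, w2, w3, w4, w5}): φ is true.
  w7 (successors {w0, w3, w4}): φ is true.
For instance, at w5:
  At w5: r \land q is false, \neg \Box q is true, so (r \land q) \to \neg \Box q is true.
    At w5: \Box q is false, so \neg \Box q is true.
      At w5: \Box q requires q at every successor {w0, w2, w4, w6}.
        q fails at w0, so \Box q is false at w5.
Satisfying worlds: {w0, w1, w2, w3, w4, w5, w6, w7}

w0, w1, w2, w3, w4, w5, w6, w7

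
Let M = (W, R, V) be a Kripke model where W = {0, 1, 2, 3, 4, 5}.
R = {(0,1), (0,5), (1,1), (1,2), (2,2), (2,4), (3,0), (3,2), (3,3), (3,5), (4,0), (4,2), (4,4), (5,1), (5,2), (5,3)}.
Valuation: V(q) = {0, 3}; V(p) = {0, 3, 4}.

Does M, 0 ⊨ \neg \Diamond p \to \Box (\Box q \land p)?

At 0: \neg \Diamond p is true, \Box (\Box q \land p) is false, so \neg \Diamond p \to \Box (\Box q \land p) is false.
  At 0: \Diamond p is false, so \neg \Diamond p is true.
    At 0: \Diamond p requires p at some successor in {1, 5}.
      At 1: p is false.
      At 5: p is false.
    So \Diamond p is false at 0.
  At 0: \Box (\Box q \land p) requires \Box q \land p at every successor {1, 5}.
    \Box q \land p fails at 1, so \Box (\Box q \land p) is false at 0.
      At 1: \Box q is false, p is false, so \Box q \land p is false.

No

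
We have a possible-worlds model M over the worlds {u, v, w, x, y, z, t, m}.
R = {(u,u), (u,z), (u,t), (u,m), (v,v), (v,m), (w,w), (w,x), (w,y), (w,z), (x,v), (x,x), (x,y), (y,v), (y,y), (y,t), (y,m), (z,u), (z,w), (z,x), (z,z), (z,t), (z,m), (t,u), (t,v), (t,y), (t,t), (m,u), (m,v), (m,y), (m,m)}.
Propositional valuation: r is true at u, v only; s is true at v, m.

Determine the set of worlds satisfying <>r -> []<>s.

u, v, w, x, y, t, m

Let φ = <>r -> []<>s. Evaluate φ at each world:
  u (successors {u, z, t, m}): φ is true.
  v (successors {v, m}): φ is true.
  w (successors {w, x, y, z}): φ is true.
  x (successors {v, x, y}): φ is true.
  y (successors {v, y, t, m}): φ is true.
  z (successors {u, w, x, z, t, m}): φ is false.
  t (successors {u, v, y, t}): φ is true.
  m (successors {u, v, y, m}): φ is true.
For instance, at w:
  At w: <>r is false, []<>s is false, so <>r -> []<>s is true.
    At w: <>r requires r at some successor in {w, x, y, z}.
      At w: r is false.
      At x: r is false.
      At y: r is false.
      At z: r is false.
    So <>r is false at w.
    At w: []<>s requires <>s at every successor {w, x, y, z}.
      <>s fails at w, so []<>s is false at w.
Satisfying worlds: {u, v, w, x, y, t, m}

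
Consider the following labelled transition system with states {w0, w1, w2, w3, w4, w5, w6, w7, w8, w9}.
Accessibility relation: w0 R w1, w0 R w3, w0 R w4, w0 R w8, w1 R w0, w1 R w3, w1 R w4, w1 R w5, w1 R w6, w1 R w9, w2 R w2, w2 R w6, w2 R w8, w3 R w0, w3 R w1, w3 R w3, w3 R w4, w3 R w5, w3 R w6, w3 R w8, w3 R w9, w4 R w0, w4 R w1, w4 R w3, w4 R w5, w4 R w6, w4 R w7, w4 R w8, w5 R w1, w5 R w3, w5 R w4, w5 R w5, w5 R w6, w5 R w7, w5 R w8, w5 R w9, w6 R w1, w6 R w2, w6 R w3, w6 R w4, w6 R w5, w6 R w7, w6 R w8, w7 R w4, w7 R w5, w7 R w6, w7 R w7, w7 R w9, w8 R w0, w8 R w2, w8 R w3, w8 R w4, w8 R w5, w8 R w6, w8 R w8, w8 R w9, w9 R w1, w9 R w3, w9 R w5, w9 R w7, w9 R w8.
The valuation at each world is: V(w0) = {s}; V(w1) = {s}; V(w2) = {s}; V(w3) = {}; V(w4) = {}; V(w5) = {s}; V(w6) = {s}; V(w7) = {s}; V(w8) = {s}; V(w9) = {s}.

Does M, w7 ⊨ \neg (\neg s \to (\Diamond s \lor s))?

No

At w7: \neg s \to (\Diamond s \lor s) is true, so \neg (\neg s \to (\Diamond s \lor s)) is false.
  At w7: \neg s is false, \Diamond s \lor s is true, so \neg s \to (\Diamond s \lor s) is true.
    At w7: \Diamond s is true, s is true, so \Diamond s \lor s is true.
      At w7: \Diamond s requires s at some successor in {w4, w5, w6, w7, w9}.
        s holds at w5, so \Diamond s is true at w7.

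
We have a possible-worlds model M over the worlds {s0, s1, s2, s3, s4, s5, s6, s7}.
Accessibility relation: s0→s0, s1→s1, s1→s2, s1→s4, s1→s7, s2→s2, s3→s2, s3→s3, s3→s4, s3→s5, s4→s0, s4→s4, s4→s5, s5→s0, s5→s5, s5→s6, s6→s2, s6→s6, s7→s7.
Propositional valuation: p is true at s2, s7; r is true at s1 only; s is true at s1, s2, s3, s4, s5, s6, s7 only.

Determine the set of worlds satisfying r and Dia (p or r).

Let φ = r and Dia (p or r). Evaluate φ at each world:
  s0 (successors {s0}): φ is false.
  s1 (successors {s1, s2, s4, s7}): φ is true.
  s2 (successors {s2}): φ is false.
  s3 (successors {s2, s3, s4, s5}): φ is false.
  s4 (successors {s0, s4, s5}): φ is false.
  s5 (successors {s0, s5, s6}): φ is false.
  s6 (successors {s2, s6}): φ is false.
  s7 (successors {s7}): φ is false.
For instance, at s6:
  At s6: r is false, Dia (p or r) is true, so r and Dia (p or r) is false.
    At s6: Dia (p or r) requires p or r at some successor in {s2, s6}.
      p or r holds at s2, so Dia (p or r) is true at s6.
Satisfying worlds: {s1}

s1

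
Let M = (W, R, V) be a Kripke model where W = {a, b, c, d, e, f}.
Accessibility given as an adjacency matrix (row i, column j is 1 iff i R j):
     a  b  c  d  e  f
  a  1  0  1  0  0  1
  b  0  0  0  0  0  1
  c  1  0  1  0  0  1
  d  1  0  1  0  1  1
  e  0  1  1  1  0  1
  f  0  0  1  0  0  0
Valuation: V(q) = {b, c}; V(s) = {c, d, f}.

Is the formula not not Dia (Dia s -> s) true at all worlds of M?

Yes

Let φ = not not Dia (Dia s -> s). Evaluate φ at each world:
  a (successors {a, c, f}): φ is true.
  b (successors {f}): φ is true.
  c (successors {a, c, f}): φ is true.
  d (successors {a, c, e, f}): φ is true.
  e (successors {b, c, d, f}): φ is true.
  f (successors {c}): φ is true.
For instance, at a:
  At a: not Dia (Dia s -> s) is false, so not not Dia (Dia s -> s) is true.
    At a: Dia (Dia s -> s) is true, so not Dia (Dia s -> s) is false.
      At a: Dia (Dia s -> s) requires Dia s -> s at some successor in {a, c, f}.
        Dia s -> s holds at c, so Dia (Dia s -> s) is true at a.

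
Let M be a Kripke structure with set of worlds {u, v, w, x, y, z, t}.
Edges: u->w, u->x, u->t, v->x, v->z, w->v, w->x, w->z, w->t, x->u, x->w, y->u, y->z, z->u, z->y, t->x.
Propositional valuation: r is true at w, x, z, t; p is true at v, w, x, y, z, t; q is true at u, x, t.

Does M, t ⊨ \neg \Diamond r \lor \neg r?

No

At t: \neg \Diamond r is false, \neg r is false, so \neg \Diamond r \lor \neg r is false.
  At t: \Diamond r is true, so \neg \Diamond r is false.
    At t: \Diamond r requires r at some successor in {x}.
      r holds at x, so \Diamond r is true at t.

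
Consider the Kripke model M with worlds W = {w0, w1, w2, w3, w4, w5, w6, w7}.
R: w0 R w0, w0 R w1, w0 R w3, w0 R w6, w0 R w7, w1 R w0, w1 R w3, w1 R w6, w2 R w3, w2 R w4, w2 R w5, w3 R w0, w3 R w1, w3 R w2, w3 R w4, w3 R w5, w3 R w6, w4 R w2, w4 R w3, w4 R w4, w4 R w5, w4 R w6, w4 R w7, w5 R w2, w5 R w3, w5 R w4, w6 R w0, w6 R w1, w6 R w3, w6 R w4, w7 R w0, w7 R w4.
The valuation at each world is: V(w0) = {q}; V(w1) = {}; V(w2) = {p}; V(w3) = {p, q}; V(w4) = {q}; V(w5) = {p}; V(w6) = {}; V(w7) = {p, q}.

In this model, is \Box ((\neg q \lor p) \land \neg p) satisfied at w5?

Recall that \Box ψ holds at a world iff ψ holds at every accessible world, and \Diamond ψ holds iff ψ holds at some accessible world.
At w5: \Box ((\neg q \lor p) \land \neg p) requires (\neg q \lor p) \land \neg p at every successor {w2, w3, w4}.
  (\neg q \lor p) \land \neg p fails at w2, so \Box ((\neg q \lor p) \land \neg p) is false at w5.

No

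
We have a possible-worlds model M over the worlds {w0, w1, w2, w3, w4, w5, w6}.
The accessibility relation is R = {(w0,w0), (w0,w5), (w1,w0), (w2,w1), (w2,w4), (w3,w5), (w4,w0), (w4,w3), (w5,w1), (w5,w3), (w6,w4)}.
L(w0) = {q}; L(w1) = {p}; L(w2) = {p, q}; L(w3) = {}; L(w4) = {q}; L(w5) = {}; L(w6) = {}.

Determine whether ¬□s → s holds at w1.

At w1: ¬□s is true, s is false, so ¬□s → s is false.
  At w1: □s is false, so ¬□s is true.
    At w1: □s requires s at every successor {w0}.
      s fails at w0, so □s is false at w1.

No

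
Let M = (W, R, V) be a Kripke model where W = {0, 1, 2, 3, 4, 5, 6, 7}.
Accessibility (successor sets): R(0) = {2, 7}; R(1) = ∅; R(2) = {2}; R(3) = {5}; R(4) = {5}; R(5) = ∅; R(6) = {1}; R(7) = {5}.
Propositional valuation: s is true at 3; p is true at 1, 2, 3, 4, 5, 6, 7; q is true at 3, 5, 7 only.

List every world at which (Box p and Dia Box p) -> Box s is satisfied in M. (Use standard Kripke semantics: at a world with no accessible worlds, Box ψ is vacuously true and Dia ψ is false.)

1, 5

Recall that Box ψ holds at a world iff ψ holds at every accessible world, and Dia ψ holds iff ψ holds at some accessible world.
Let φ = (Box p and Dia Box p) -> Box s. Evaluate φ at each world:
  0 (successors {2, 7}): φ is false.
  1 (successors ∅): φ is true.
  2 (successors {2}): φ is false.
  3 (successors {5}): φ is false.
  4 (successors {5}): φ is false.
  5 (successors ∅): φ is true.
  6 (successors {1}): φ is false.
  7 (successors {5}): φ is false.
For instance, at 2:
  At 2: Box p and Dia Box p is true, Box s is false, so (Box p and Dia Box p) -> Box s is false.
    At 2: Box p is true, Dia Box p is true, so Box p and Dia Box p is true.
      At 2: Box p requires p at every successor {2}.
        At 2: p is true.
      So Box p is true at 2.
      At 2: Dia Box p requires Box p at some successor in {2}.
        Box p holds at 2, so Dia Box p is true at 2.
    At 2: Box s requires s at every successor {2}.
      s fails at 2, so Box s is false at 2.
Satisfying worlds: {1, 5}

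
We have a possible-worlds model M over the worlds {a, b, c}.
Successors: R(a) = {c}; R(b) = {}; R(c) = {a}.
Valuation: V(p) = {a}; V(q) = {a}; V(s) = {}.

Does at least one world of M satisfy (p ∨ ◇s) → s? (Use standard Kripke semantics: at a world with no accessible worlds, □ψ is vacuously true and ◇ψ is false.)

Yes

Let φ = (p ∨ ◇s) → s. Evaluate φ at each world:
  a (successors {c}): φ is false.
  b (successors ∅): φ is true.
  c (successors {a}): φ is true.
Detail at b (witness):
  At b: p ∨ ◇s is false, s is false, so (p ∨ ◇s) → s is true.
    At b: p is false, ◇s is false, so p ∨ ◇s is false.
      At b: no accessible worlds, so ◇s is false.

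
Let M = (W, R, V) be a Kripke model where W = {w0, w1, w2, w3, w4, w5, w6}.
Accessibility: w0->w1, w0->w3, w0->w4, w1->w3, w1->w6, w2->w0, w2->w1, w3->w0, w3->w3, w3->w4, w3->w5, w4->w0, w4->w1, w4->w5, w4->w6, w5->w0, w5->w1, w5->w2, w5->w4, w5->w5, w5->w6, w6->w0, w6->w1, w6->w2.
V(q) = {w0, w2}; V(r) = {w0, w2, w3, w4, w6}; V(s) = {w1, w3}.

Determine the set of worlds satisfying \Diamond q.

w2, w3, w4, w5, w6

Let φ = \Diamond q. Evaluate φ at each world:
  w0 (successors {w1, w3, w4}): φ is false.
  w1 (successors {w3, w6}): φ is false.
  w2 (successors {w0, w1}): φ is true.
  w3 (successors {w0, w3, w4, w5}): φ is true.
  w4 (successors {w0, w1, w5, w6}): φ is true.
  w5 (successors {w0, w1, w2, w4, w5, w6}): φ is true.
  w6 (successors {w0, w1, w2}): φ is true.
For instance, at w6:
  At w6: \Diamond q requires q at some successor in {w0, w1, w2}.
    q holds at w0, so \Diamond q is true at w6.
Satisfying worlds: {w2, w3, w4, w5, w6}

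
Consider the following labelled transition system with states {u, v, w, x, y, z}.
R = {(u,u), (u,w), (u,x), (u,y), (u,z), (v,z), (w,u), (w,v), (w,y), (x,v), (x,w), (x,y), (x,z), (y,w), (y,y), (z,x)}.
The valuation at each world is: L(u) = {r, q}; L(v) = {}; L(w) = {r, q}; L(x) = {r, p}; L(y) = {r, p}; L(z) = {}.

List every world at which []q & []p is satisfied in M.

Let φ = []q & []p. Evaluate φ at each world:
  u (successors {u, w, x, y, z}): φ is false.
  v (successors {z}): φ is false.
  w (successors {u, v, y}): φ is false.
  x (successors {v, w, y, z}): φ is false.
  y (successors {w, y}): φ is false.
  z (successors {x}): φ is false.
For instance, at z:
  At z: []q is false, []p is true, so []q & []p is false.
    At z: []q requires q at every successor {x}.
      q fails at x, so []q is false at z.
    At z: []p requires p at every successor {x}.
      At x: p is true.
    So []p is true at z.
Satisfying worlds: none.

none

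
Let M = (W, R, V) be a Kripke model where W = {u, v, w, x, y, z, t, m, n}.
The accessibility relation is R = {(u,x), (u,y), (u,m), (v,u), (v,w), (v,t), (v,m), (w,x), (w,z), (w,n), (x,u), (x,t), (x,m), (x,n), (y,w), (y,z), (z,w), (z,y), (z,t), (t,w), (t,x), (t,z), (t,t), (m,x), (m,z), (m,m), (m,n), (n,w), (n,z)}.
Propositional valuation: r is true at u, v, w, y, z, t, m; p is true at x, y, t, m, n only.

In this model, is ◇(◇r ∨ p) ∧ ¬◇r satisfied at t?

Recall that ◇ψ holds at a world iff ψ holds at some accessible world.
At t: ◇(◇r ∨ p) is true, ¬◇r is false, so ◇(◇r ∨ p) ∧ ¬◇r is false.
  At t: ◇(◇r ∨ p) requires ◇r ∨ p at some successor in {w, x, z, t}.
    ◇r ∨ p holds at w, so ◇(◇r ∨ p) is true at t.
      At w: ◇r is true, p is false, so ◇r ∨ p is true.
  At t: ◇r is true, so ¬◇r is false.
    At t: ◇r requires r at some successor in {w, x, z, t}.
      r holds at w, so ◇r is true at t.

No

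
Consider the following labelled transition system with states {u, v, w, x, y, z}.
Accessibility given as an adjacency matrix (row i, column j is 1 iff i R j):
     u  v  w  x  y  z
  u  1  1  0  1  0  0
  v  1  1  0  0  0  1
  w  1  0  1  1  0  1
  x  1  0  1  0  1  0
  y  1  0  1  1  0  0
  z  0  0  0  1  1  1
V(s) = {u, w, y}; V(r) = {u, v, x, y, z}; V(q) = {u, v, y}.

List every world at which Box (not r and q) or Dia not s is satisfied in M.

u, v, w, y, z

Let φ = Box (not r and q) or Dia not s. Evaluate φ at each world:
  u (successors {u, v, x}): φ is true.
  v (successors {u, v, z}): φ is true.
  w (successors {u, w, x, z}): φ is true.
  x (successors {u, w, y}): φ is false.
  y (successors {u, w, x}): φ is true.
  z (successors {x, y, z}): φ is true.
For instance, at u:
  At u: Box (not r and q) is false, Dia not s is true, so Box (not r and q) or Dia not s is true.
    At u: Box (not r and q) requires not r and q at every successor {u, v, x}.
      not r and q fails at u, so Box (not r and q) is false at u.
    At u: Dia not s requires not s at some successor in {u, v, x}.
      not s holds at v, so Dia not s is true at u.
Satisfying worlds: {u, v, w, y, z}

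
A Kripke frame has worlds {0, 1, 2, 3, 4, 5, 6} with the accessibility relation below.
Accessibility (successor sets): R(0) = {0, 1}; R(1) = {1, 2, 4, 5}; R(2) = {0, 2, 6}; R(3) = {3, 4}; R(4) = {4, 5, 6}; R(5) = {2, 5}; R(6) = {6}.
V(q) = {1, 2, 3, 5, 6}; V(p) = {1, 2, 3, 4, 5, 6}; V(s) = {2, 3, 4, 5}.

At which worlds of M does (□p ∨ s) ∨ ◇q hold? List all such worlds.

Recall that □ψ holds at a world iff ψ holds at every accessible world, and ◇ψ holds iff ψ holds at some accessible world.
Let φ = (□p ∨ s) ∨ ◇q. Evaluate φ at each world:
  0 (successors {0, 1}): φ is true.
  1 (successors {1, 2, 4, 5}): φ is true.
  2 (successors {0, 2, 6}): φ is true.
  3 (successors {3, 4}): φ is true.
  4 (successors {4, 5, 6}): φ is true.
  5 (successors {2, 5}): φ is true.
  6 (successors {6}): φ is true.
For instance, at 4:
  At 4: □p ∨ s is true, ◇q is true, so (□p ∨ s) ∨ ◇q is true.
    At 4: □p is true, s is true, so □p ∨ s is true.
      At 4: □p requires p at every successor {4, 5, 6}.
        At 4: p is true.
        At 5: p is true.
        At 6: p is true.
      So □p is true at 4.
    At 4: ◇q requires q at some successor in {4, 5, 6}.
      q holds at 5, so ◇q is true at 4.
Satisfying worlds: {0, 1, 2, 3, 4, 5, 6}

0, 1, 2, 3, 4, 5, 6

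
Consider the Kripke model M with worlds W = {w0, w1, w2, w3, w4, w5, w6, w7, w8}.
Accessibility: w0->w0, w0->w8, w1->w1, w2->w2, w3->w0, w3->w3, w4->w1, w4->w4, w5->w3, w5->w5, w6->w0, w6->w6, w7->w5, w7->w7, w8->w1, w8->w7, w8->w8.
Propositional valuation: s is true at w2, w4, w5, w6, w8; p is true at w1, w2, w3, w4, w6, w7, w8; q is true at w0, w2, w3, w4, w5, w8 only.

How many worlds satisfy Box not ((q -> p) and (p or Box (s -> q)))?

0

Let φ = Box not ((q -> p) and (p or Box (s -> q))). Evaluate φ at each world:
  w0 (successors {w0, w8}): φ is false.
  w1 (successors {w1}): φ is false.
  w2 (successors {w2}): φ is false.
  w3 (successors {w0, w3}): φ is false.
  w4 (successors {w1, w4}): φ is false.
  w5 (successors {w3, w5}): φ is false.
  w6 (successors {w0, w6}): φ is false.
  w7 (successors {w5, w7}): φ is false.
  w8 (successors {w1, w7, w8}): φ is false.
For instance, at w0:
  At w0: Box not ((q -> p) and (p or Box (s -> q))) requires not ((q -> p) and (p or Box (s -> q))) at every successor {w0, w8}.
    not ((q -> p) and (p or Box (s -> q))) fails at w8, so Box not ((q -> p) and (p or Box (s -> q))) is false at w0.
      At w8: (q -> p) and (p or Box (s -> q)) is true, so not ((q -> p) and (p or Box (s -> q))) is false.
Satisfying worlds: none.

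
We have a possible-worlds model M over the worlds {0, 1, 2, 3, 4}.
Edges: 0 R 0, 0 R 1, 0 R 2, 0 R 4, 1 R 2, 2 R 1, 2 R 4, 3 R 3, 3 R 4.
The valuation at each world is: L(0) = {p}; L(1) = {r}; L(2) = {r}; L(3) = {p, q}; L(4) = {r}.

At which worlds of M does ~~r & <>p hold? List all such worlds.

Let φ = ~~r & <>p. Evaluate φ at each world:
  0 (successors {0, 1, 2, 4}): φ is false.
  1 (successors {2}): φ is false.
  2 (successors {1, 4}): φ is false.
  3 (successors {3, 4}): φ is false.
  4 (successors ∅): φ is false.
For instance, at 0:
  At 0: ~~r is false, <>p is true, so ~~r & <>p is false.
    At 0: <>p requires p at some successor in {0, 1, 2, 4}.
      p holds at 0, so <>p is true at 0.
Satisfying worlds: none.

none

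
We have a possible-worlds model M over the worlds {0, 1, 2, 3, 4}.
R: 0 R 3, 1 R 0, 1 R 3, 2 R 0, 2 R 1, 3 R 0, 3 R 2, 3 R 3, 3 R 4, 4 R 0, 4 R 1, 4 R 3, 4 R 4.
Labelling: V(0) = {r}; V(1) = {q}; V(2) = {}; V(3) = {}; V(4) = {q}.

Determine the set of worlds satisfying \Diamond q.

Recall that \Diamond ψ holds at a world iff ψ holds at some accessible world.
Let φ = \Diamond q. Evaluate φ at each world:
  0 (successors {3}): φ is false.
  1 (successors {0, 3}): φ is false.
  2 (successors {0, 1}): φ is true.
  3 (successors {0, 2, 3, 4}): φ is true.
  4 (successors {0, 1, 3, 4}): φ is true.
For instance, at 2:
  At 2: \Diamond q requires q at some successor in {0, 1}.
    q holds at 1, so \Diamond q is true at 2.
Satisfying worlds: {2, 3, 4}

2, 3, 4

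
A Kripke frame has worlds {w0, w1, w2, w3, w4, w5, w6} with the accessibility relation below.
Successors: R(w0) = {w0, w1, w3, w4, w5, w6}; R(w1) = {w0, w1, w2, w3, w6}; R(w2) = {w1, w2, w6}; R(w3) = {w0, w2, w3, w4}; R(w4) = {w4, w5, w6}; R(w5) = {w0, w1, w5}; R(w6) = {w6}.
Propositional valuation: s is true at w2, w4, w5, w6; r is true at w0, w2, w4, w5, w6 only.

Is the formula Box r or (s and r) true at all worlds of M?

Recall that Box ψ holds at a world iff ψ holds at every accessible world, and Dia ψ holds iff ψ holds at some accessible world.
Let φ = Box r or (s and r). Evaluate φ at each world:
  w0 (successors {w0, w1, w3, w4, w5, w6}): φ is false.
  w1 (successors {w0, w1, w2, w3, w6}): φ is false.
  w2 (successors {w1, w2, w6}): φ is true.
  w3 (successors {w0, w2, w3, w4}): φ is false.
  w4 (successors {w4, w5, w6}): φ is true.
  w5 (successors {w0, w1, w5}): φ is true.
  w6 (successors {w6}): φ is true.
Detail at w0 (counterexample):
  At w0: Box r is false, s and r is false, so Box r or (s and r) is false.
    At w0: Box r requires r at every successor {w0, w1, w3, w4, w5, w6}.
      r fails at w1, so Box r is false at w0.

No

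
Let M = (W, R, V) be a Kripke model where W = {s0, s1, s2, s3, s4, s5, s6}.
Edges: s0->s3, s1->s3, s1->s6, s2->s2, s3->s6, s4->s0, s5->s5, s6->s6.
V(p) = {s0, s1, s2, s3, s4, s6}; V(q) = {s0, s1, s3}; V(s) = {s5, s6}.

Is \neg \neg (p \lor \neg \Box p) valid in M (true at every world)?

Let φ = \neg \neg (p \lor \neg \Box p). Evaluate φ at each world:
  s0 (successors {s3}): φ is true.
  s1 (successors {s3, s6}): φ is true.
  s2 (successors {s2}): φ is true.
  s3 (successors {s6}): φ is true.
  s4 (successors {s0}): φ is true.
  s5 (successors {s5}): φ is true.
  s6 (successors {s6}): φ is true.
For instance, at s5:
  At s5: \neg (p \lor \neg \Box p) is false, so \neg \neg (p \lor \neg \Box p) is true.
    At s5: p \lor \neg \Box p is true, so \neg (p \lor \neg \Box p) is false.
      At s5: p is false, \neg \Box p is true, so p \lor \neg \Box p is true.

Yes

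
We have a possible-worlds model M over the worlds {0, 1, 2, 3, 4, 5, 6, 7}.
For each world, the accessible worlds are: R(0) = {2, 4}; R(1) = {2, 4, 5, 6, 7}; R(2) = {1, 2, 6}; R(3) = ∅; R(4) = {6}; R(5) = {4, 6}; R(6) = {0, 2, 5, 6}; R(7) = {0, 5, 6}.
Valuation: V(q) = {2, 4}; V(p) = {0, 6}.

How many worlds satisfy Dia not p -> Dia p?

7

Recall that Dia ψ holds at a world iff ψ holds at some accessible world.
Let φ = Dia not p -> Dia p. Evaluate φ at each world:
  0 (successors {2, 4}): φ is false.
  1 (successors {2, 4, 5, 6, 7}): φ is true.
  2 (successors {1, 2, 6}): φ is true.
  3 (successors ∅): φ is true.
  4 (successors {6}): φ is true.
  5 (successors {4, 6}): φ is true.
  6 (successors {0, 2, 5, 6}): φ is true.
  7 (successors {0, 5, 6}): φ is true.
For instance, at 7:
  At 7: Dia not p is true, Dia p is true, so Dia not p -> Dia p is true.
    At 7: Dia not p requires not p at some successor in {0, 5, 6}.
      not p holds at 5, so Dia not p is true at 7.
    At 7: Dia p requires p at some successor in {0, 5, 6}.
      p holds at 0, so Dia p is true at 7.
Satisfying worlds: {1, 2, 3, 4, 5, 6, 7}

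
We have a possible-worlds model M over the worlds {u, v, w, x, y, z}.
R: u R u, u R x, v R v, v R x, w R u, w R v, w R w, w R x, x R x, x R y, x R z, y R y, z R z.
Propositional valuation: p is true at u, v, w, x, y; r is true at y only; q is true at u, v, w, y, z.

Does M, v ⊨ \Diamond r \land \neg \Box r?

At v: \Diamond r is false, \neg \Box r is true, so \Diamond r \land \neg \Box r is false.
  At v: \Diamond r requires r at some successor in {v, x}.
    At v: r is false.
    At x: r is false.
  So \Diamond r is false at v.
  At v: \Box r is false, so \neg \Box r is true.
    At v: \Box r requires r at every successor {v, x}.
      r fails at v, so \Box r is false at v.

No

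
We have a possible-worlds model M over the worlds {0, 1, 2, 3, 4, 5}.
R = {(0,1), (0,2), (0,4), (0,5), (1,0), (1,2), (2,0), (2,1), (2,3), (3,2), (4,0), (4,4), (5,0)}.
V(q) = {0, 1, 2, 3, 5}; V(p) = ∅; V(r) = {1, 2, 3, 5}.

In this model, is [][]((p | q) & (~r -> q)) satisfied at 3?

Recall that []ψ holds at a world iff ψ holds at every accessible world, and <>ψ holds iff ψ holds at some accessible world.
At 3: [][]((p | q) & (~r -> q)) requires []((p | q) & (~r -> q)) at every successor {2}.
    At 2: []((p | q) & (~r -> q)) requires (p | q) & (~r -> q) at every successor {0, 1, 3}.
      At 0: (p | q) & (~r -> q) is true.
      At 1: (p | q) & (~r -> q) is true.
      At 3: (p | q) & (~r -> q) is true.
    So []((p | q) & (~r -> q)) is true at 2.
So [][]((p | q) & (~r -> q)) is true at 3.

Yes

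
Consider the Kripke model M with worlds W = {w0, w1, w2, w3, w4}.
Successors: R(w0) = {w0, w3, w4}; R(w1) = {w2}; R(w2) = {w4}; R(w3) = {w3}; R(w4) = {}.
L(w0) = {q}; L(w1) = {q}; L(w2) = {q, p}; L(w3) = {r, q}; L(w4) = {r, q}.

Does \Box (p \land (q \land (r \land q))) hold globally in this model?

No

Recall that \Box ψ holds at a world iff ψ holds at every accessible world, and \Diamond ψ holds iff ψ holds at some accessible world.
Let φ = \Box (p \land (q \land (r \land q))). Evaluate φ at each world:
  w0 (successors {w0, w3, w4}): φ is false.
  w1 (successors {w2}): φ is false.
  w2 (successors {w4}): φ is false.
  w3 (successors {w3}): φ is false.
  w4 (successors ∅): φ is true.
Detail at w0 (counterexample):
  At w0: \Box (p \land (q \land (r \land q))) requires p \land (q \land (r \land q)) at every successor {w0, w3, w4}.
    p \land (q \land (r \land q)) fails at w0, so \Box (p \land (q \land (r \land q))) is false at w0.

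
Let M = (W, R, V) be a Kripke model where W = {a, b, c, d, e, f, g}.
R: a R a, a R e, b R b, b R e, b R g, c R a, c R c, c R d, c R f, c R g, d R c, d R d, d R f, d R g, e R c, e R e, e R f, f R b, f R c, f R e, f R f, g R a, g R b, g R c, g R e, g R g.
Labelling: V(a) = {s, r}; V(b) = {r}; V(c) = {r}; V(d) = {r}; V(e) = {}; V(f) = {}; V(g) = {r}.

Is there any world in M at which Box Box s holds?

No

Recall that Box ψ holds at a world iff ψ holds at every accessible world, and Dia ψ holds iff ψ holds at some accessible world.
Let φ = Box Box s. Evaluate φ at each world:
  a (successors {a, e}): φ is false.
  b (successors {b, e, g}): φ is false.
  c (successors {a, c, d, f, g}): φ is false.
  d (successors {c, d, f, g}): φ is false.
  e (successors {c, e, f}): φ is false.
  f (successors {b, c, e, f}): φ is false.
  g (successors {a, b, c, e, g}): φ is false.
For instance, at e:
  At e: Box Box s requires Box s at every successor {c, e, f}.
    Box s fails at c, so Box Box s is false at e.
      At c: Box s requires s at every successor {a, c, d, f, g}.
        s fails at c, so Box s is false at c.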